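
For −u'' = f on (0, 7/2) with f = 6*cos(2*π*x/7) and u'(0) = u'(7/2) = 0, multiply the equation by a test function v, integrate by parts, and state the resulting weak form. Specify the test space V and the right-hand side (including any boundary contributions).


V = H^1(0, 7/2) (no boundary constraint on v; u is determined up to an additive constant); weak form: ∫_0^7/2 u'v' dx = ∫_0^7/2 (6*cos(2*π*x/7)) v dx for all v ∈ V.

Multiply both sides by a test function v and integrate from 0 to 7/2:
  ∫_0^7/2 −u''(x) v(x) dx = ∫_0^7/2 f(x) v(x) dx.
Integrate the LHS by parts once:
  ∫_0^7/2 −u'' v dx = −[u'(x) v(x)]_0^7/2 + ∫_0^7/2 u'(x) v'(x) dx.
Thus ∫_0^7/2 u'(x) v'(x) dx = ∫_0^7/2 f(x) v(x) dx + [u'(x) v(x)]_0^7/2.
Choose V so that boundary terms are either known or forced to vanish.
u has homogeneous Neumann: u'(0) = u'(7/2) = 0. So [u' v]_0^7/2 = 0·v(7/2) − 0·v(0) = 0 for any v; take V = H^1(0, 7/2).
Weak formulation: find u (satisfying any essential BC) such that ∫_0^7/2 u'(x) v'(x) dx = ∫_0^7/2 f v dx for all v ∈ V (homogeneous Neumann, so boundary terms vanish).
Substituting f(x) = 6*cos(2*π*x/7), the right-hand side is ∫_0^7/2 (6*cos(2*π*x/7)) v dx.
Compatibility check (pure Neumann): taking v ≡ 1 ∈ V gives 0 = ∫_0^7/2 f dx + (0) − (0), i.e. ∫_0^7/2 f dx must equal u'(0) − u'(7/2) = 0. Indeed ∫_0^7/2 (6*cos(2*π*x/7)) dx = 0, so the data are compatible. The solution is then unique only up to an additive constant (fix it e.g. by requiring ∫_0^7/2 u dx = 0).


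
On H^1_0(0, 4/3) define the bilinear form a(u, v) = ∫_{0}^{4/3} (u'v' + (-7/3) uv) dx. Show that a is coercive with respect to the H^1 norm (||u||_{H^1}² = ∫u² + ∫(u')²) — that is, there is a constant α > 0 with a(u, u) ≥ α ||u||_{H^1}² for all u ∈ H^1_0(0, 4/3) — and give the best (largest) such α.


α = (-112 + 27*π^2)/(3*(16 + 9*π^2))

Coercivity of a(·,·) on H^1_0(0, 4/3) means a(u, u) ≥ α ||u||_{H^1}² for every u ∈ H^1_0.
The interval has length L = 4/3, and Poincaré/coercivity depend only on L. Here a(u, u) = ∫(u')² + (-7/3)·∫u².
Here c = -7/3 < 0 with |c| < (π/L)² = 9*π^2/16, so coercivity still holds. The condition a(u,u) ≥ α||u||_{H^1}² reads (1−α)∫(u')² ≥ (α−c)∫u². Any admissible α is ≤ 1 (rapidly oscillating u have ∫u²/∫(u')² → 0), and α = 1 would force 0 ≥ (1−c)∫u², impossible since c < 1; so 1−α > 0. By the sharp Poincaré inequality on H^1_0 of an interval of length L, ∫(u')² ≥ (π/L)²∫u² with equality for the first sine mode sin(π(x−x₀)/L) (x₀ the left endpoint), so the inequality holds for all u iff (1−α)(π/L)² ≥ α − c, i.e. α ≤ ((π/L)² + c)/((π/L)² + 1) = (1 + c(L/π)²)/(1 + (L/π)²). (Direct route, valid since c ≤ 0: Poincaré gives c∫u² ≥ c(L/π)²∫(u')², so a(u,u) ≥ (1 + c(L/π)²)∫(u')², while ||u||_{H^1}² ≤ (1 + (L/π)²)∫(u')²; dividing yields the same α.) With (π/L)² = 9*π^2/16 and c = -7/3, the largest admissible constant is α = ((π/L)² + c)/((π/L)² + 1).
Simplifying, α = (-112 + 27*π^2)/(3*(16 + 9*π^2)).


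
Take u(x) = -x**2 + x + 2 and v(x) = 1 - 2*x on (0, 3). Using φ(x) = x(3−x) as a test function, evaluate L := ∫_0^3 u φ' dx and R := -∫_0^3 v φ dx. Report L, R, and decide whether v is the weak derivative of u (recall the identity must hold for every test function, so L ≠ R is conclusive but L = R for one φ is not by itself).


LHS = 9, RHS = 9. Yes, v = u' weakly.

u(x) = -x**2 + x + 2, classical derivative u'(x) = 1 - 2*x.
φ(x) = x(3−x), so φ'(x) = 3 - 2*x.
Note φ(0) = φ(3) = 0, so the boundary term u·φ vanishes.
LHS = ∫_0^3 u(x) φ'(x) dx = ∫_0^3 (2*x^3 - 5*x^2 - x + 6) dx. Term by term:
  ∫_0^3 2*x^3 dx = 81/2;  ∫_0^3 -5*x^2 dx = -45;  ∫_0^3 -x dx = -9/2;
  ∫_0^3 6 dx = 18.
Sum: 81/2 − 45 − 9/2 + 18 = 9.
So LHS = 9.
∫_0^3 v(x) φ(x) dx = ∫_0^3 (2*x^3 - 7*x^2 + 3*x) dx. Term by term:
  ∫_0^3 2*x^3 dx = 81/2;  ∫_0^3 -7*x^2 dx = -63;  ∫_0^3 3*x dx = 27/2.
Sum: 81/2 − 63 + 27/2 = -9.
So RHS = -∫_0^3 v(x) φ(x) dx = 9.
LHS = RHS, so the identity holds for this test φ.
Moreover u is smooth here and v(x) = u'(x) = 1 - 2*x pointwise, so the identity holds for every test function. Hence v is the weak derivative of u.


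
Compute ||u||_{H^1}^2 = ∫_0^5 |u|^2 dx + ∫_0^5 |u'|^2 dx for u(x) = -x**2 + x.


||u||_{H^1}^2 = 2855/6

The H^1 norm (squared) on an interval (0, L) is
  ||u||_{H^1}^2 = ∫_0^L u(x)^2 dx + ∫_0^L u'(x)^2 dx.
Compute u'(x) = 1 - 2*x.
Then u(x)^2 = x**4 - 2*x**3 + x**2 and u'(x)^2 = 4*x**2 - 4*x + 1.
Integrate each monomial from 0 to 5 using ∫_0^5 c·x^n dx = c·5^(n+1)/(n+1):
  ∫_0^5 u(x)^2 dx = ∫_0^5 (x^4 - 2*x^3 + x^2) dx. Term by term:
    ∫_0^5 x^4 dx = 625;  ∫_0^5 -2*x^3 dx = -625/2;  ∫_0^5 x^2 dx = 125/3.
  Sum: 625 − 625/2 + 125/3 = 2125/6.
  ∫_0^5 u'(x)^2 dx = ∫_0^5 (4*x^2 - 4*x + 1) dx. Term by term:
    ∫_0^5 4*x^2 dx = 500/3;  ∫_0^5 -4*x dx = -50;  ∫_0^5 1 dx = 5.
  Sum: 500/3 − 50 + 5 = 365/3.
Adding: ||u||_{H^1}^2 = 2125/6 + 365/3 = 2855/6.


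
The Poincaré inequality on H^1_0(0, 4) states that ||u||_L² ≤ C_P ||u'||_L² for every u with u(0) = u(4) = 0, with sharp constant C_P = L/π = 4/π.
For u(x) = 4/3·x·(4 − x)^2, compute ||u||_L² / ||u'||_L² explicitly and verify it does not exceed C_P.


||u||_L² / ||u'||_L² = 2*sqrt(14)/7 < C_P = 4/π.

u(x) = 4/3·x·(4 − x)^2, so u'(x) = 4*x^2 - 64*x/3 + 64/3.
u(x) = 4/3·x·(4 − x)^2 vanishes at x = 0 and x = 4, so u ∈ H^1_0(0, 4). Differentiate via the product rule and integrate the resulting polynomials term by term.
  ∫_0^4 u² dx = ∫_0^4 (16*x^6/9 - 256*x^5/9 + 512*x^4/3 - 4096*x^3/9 + 4096*x^2/9) dx. Term by term:
    ∫_0^4 16*x^6/9 dx = 262144/63;  ∫_0^4 -256*x^5/9 dx = -524288/27;  ∫_0^4 512*x^4/3 dx = 524288/15;
    ∫_0^4 -4096*x^3/9 dx = -262144/9;  ∫_0^4 4096*x^2/9 dx = 262144/27.
  Sum: 262144/63 − 524288/27 + 524288/15 − 262144/9 + 262144/27 = 262144/945.
  ∫_0^4 (u')² dx = ∫_0^4 (16*x^4 - 512*x^3/3 + 5632*x^2/9 - 8192*x/9 + 4096/9) dx. Term by term:
    ∫_0^4 16*x^4 dx = 16384/5;  ∫_0^4 -512*x^3/3 dx = -32768/3;  ∫_0^4 5632*x^2/9 dx = 360448/27;
    ∫_0^4 -8192*x/9 dx = -65536/9;  ∫_0^4 4096/9 dx = 16384/9.
  Sum: 16384/5 − 32768/3 + 360448/27 − 65536/9 + 16384/9 = 32768/135.
∫_0^4 u² dx = 262144/945, so ||u||_L² = 512*sqrt(105)/315.
∫_0^4 (u')² dx = 32768/135, so ||u'||_L² = 128*sqrt(30)/45.
Ratio ||u||_L² / ||u'||_L² = 2*sqrt(14)/7.
Sharp Poincaré constant on H^1_0(0, 4) is C_P = L/π = 4/π, achieved by sin(π/4·x).
A polynomial bump cannot attain the sharp Poincaré constant (only the first sine eigenfunction does), so the ratio is strictly less than C_P, consistent with ||u||_L² ≤ C_P ||u'||_L².


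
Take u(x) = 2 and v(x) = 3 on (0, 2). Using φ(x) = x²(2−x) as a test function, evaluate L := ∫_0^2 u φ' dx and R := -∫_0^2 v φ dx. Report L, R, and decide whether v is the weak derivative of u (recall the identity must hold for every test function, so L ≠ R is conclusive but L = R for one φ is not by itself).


LHS = 0, RHS = -4. No, v is not the weak derivative of u.

u(x) = 2, classical derivative u'(x) = 0.
φ(x) = x²(2−x), so φ'(x) = x*(4 - 3*x).
Note φ(0) = φ(2) = 0, so the boundary term u·φ vanishes.
LHS = ∫_0^2 u(x) φ'(x) dx = ∫_0^2 (-6*x^2 + 8*x) dx. Term by term:
  ∫_0^2 -6*x^2 dx = -16;  ∫_0^2 8*x dx = 16.
Sum: -16 + 16 = 0.
So LHS = 0.
∫_0^2 v(x) φ(x) dx = ∫_0^2 (-3*x^3 + 6*x^2) dx. Term by term:
  ∫_0^2 -3*x^3 dx = -12;  ∫_0^2 6*x^2 dx = 16.
Sum: -12 + 16 = 4.
So RHS = -∫_0^2 v(x) φ(x) dx = -4.
LHS − RHS = 4 ≠ 0, so the identity fails.
(For a valid weak derivative the identity must hold for EVERY test function, in particular this one. The failure shows v is NOT the weak derivative of u.)
Correct weak derivative would be u'(x) = 0.


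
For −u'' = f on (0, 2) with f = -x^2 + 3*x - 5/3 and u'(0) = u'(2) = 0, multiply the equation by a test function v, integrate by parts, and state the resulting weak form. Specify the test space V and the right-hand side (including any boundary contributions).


V = H^1(0, 2) (no boundary constraint on v; u is determined up to an additive constant); weak form: ∫_0^2 u'v' dx = ∫_0^2 (-x^2 + 3*x - 5/3) v dx for all v ∈ V.

Multiply both sides by a test function v and integrate from 0 to 2:
  ∫_0^2 −u''(x) v(x) dx = ∫_0^2 f(x) v(x) dx.
Integrate the LHS by parts once:
  ∫_0^2 −u'' v dx = −[u'(x) v(x)]_0^2 + ∫_0^2 u'(x) v'(x) dx.
Thus ∫_0^2 u'(x) v'(x) dx = ∫_0^2 f(x) v(x) dx + [u'(x) v(x)]_0^2.
Choose V so that boundary terms are either known or forced to vanish.
u has homogeneous Neumann: u'(0) = u'(2) = 0. So [u' v]_0^2 = 0·v(2) − 0·v(0) = 0 for any v; take V = H^1(0, 2).
Weak formulation: find u (satisfying any essential BC) such that ∫_0^2 u'(x) v'(x) dx = ∫_0^2 f v dx for all v ∈ V (homogeneous Neumann, so boundary terms vanish).
Substituting f(x) = -x^2 + 3*x - 5/3, the right-hand side is ∫_0^2 (-x^2 + 3*x - 5/3) v dx.
Compatibility check (pure Neumann): taking v ≡ 1 ∈ V gives 0 = ∫_0^2 f dx + (0) − (0), i.e. ∫_0^2 f dx must equal u'(0) − u'(2) = 0. Indeed ∫_0^2 (-x^2 + 3*x - 5/3) dx = 0, so the data are compatible. The solution is then unique only up to an additive constant (fix it e.g. by requiring ∫_0^2 u dx = 0).


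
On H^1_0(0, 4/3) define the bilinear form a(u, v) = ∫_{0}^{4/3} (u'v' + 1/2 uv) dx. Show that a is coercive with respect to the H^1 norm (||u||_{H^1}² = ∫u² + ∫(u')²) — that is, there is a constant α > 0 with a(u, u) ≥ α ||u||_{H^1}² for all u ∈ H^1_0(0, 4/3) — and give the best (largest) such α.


α = (8 + 9*π^2)/(16 + 9*π^2)

Coercivity of a(·,·) on H^1_0(0, 4/3) means a(u, u) ≥ α ||u||_{H^1}² for every u ∈ H^1_0.
The interval has length L = 4/3, and Poincaré/coercivity depend only on L. Here a(u, u) = ∫(u')² + (1/2)·∫u².
Here 0 < c = 1/2 < 1. The condition a(u,u) ≥ α||u||_{H^1}² reads (1−α)∫(u')² ≥ (α−c)∫u². Any admissible α is ≤ 1 (rapidly oscillating u have ∫u²/∫(u')² → 0), and α = 1 would force 0 ≥ (1−c)∫u², impossible since c < 1; so 1−α > 0. By the sharp Poincaré inequality on H^1_0 of an interval of length L, ∫(u')² ≥ (π/L)²∫u² with equality for the first sine mode sin(π(x−x₀)/L) (x₀ the left endpoint), so the inequality holds for all u iff (1−α)(π/L)² ≥ α − c, i.e. α ≤ ((π/L)² + c)/((π/L)² + 1) = (1 + c(L/π)²)/(1 + (L/π)²). With (π/L)² = 9*π^2/16 and c = 1/2, the largest admissible constant is α = ((π/L)² + c)/((π/L)² + 1).
Simplifying, α = (8 + 9*π^2)/(16 + 9*π^2).


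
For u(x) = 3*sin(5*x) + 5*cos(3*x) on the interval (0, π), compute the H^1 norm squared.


||u||_{H^1(0,π)}^2 = 242*π

u'(x) = -15*sin(3*x) + 15*cos(5*x).
Expand u² and (u')² and integrate term by term on (0, π), using: for integers n ≥ 1, ∫_0^π sin²(nx) dx = ∫_0^π cos²(nx) dx = π/2; for n ≠ n', ∫_0^π sin(nx)sin(n'x) dx = ∫_0^π cos(nx)cos(n'x) dx = 0; and by product-to-sum, ∫_0^π sin(nx)cos(n'x) dx = ½∫_0^π [sin((n+n')x) + sin((n−n')x)] dx, which is 0 when n+n' is even and 2n/(n²−n'²) when n+n' is odd (it need not vanish on (0, π)).
  u² squared terms: (3)²·∫sin(5x)² dx = 9·π/2 = 9*π/2;  (5)²·∫cos(3x)² dx = 25·π/2 = 25*π/2.
  u² cross terms: 2·(3)·(5)·∫sin(5x)·cos(3x) dx = 30·(0) = 0.
  So ∫_0^π u² dx = 9*π/2 + 25*π/2 + 0 = 17*π.
  (u')² squared terms: (-15)²·∫sin(3x)² dx = 225·π/2 = 225*π/2;  (15)²·∫cos(5x)² dx = 225·π/2 = 225*π/2.
  (u')² cross terms: 2·(-15)·(15)·∫sin(3x)·cos(5x) dx = -450·(0) = 0.
  So ∫_0^π (u')² dx = 225*π/2 + 225*π/2 + 0 = 225*π.
||u||_{H^1}^2 = (17*π) + (225*π) = 242*π.


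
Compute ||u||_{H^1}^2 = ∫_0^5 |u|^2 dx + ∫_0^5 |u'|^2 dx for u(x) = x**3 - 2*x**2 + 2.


||u||_{H^1}^2 = 128045/21

The H^1 norm (squared) on an interval (0, L) is
  ||u||_{H^1}^2 = ∫_0^L u(x)^2 dx + ∫_0^L u'(x)^2 dx.
Compute u'(x) = 3*x**2 - 4*x.
Then u(x)^2 = x**6 - 4*x**5 + 4*x**4 + 4*x**3 - 8*x**2 + 4 and u'(x)^2 = 9*x**4 - 24*x**3 + 16*x**2.
Integrate each monomial from 0 to 5 using ∫_0^5 c·x^n dx = c·5^(n+1)/(n+1):
  ∫_0^5 u(x)^2 dx = ∫_0^5 (x^6 - 4*x^5 + 4*x^4 + 4*x^3 - 8*x^2 + 4) dx. Term by term:
    ∫_0^5 x^6 dx = 78125/7;  ∫_0^5 -4*x^5 dx = -31250/3;  ∫_0^5 4*x^4 dx = 2500;
    ∫_0^5 4*x^3 dx = 625;  ∫_0^5 -8*x^2 dx = -1000/3;  ∫_0^5 4 dx = 20.
  Sum: 78125/7 − 31250/3 + 2500 + 625 − 1000/3 + 20 = 24890/7.
  ∫_0^5 u'(x)^2 dx = ∫_0^5 (9*x^4 - 24*x^3 + 16*x^2) dx. Term by term:
    ∫_0^5 9*x^4 dx = 5625;  ∫_0^5 -24*x^3 dx = -3750;  ∫_0^5 16*x^2 dx = 2000/3.
  Sum: 5625 − 3750 + 2000/3 = 7625/3.
Adding: ||u||_{H^1}^2 = 24890/7 + 7625/3 = 128045/21.


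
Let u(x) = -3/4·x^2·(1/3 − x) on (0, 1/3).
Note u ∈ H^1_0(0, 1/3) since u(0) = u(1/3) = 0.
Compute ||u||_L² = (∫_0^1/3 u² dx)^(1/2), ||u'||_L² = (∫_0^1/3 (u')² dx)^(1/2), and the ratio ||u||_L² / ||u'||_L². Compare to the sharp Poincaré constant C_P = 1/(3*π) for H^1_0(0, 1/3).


||u||_L² / ||u'||_L² = sqrt(14)/42 < C_P = 1/(3*π).

u(x) = -3/4·x^2·(1/3 − x), so u'(x) = x*(9*x - 2)/4.
u(x) = -3/4·x^2·(1/3 − x) vanishes at x = 0 and x = 1/3, so u ∈ H^1_0(0, 1/3). Differentiate via the product rule and integrate the resulting polynomials term by term.
  ∫_0^1/3 u² dx = ∫_0^1/3 (9*x^6/16 - 3*x^5/8 + x^4/16) dx. Term by term:
    ∫_0^1/3 9*x^6/16 dx = 1/27216;  ∫_0^1/3 -3*x^5/8 dx = -1/11664;  ∫_0^1/3 x^4/16 dx = 1/19440.
  Sum: 1/27216 − 1/11664 + 1/19440 = 1/408240.
  ∫_0^1/3 (u')² dx = ∫_0^1/3 (81*x^4/16 - 9*x^3/4 + x^2/4) dx. Term by term:
    ∫_0^1/3 81*x^4/16 dx = 1/240;  ∫_0^1/3 -9*x^3/4 dx = -1/144;  ∫_0^1/3 x^2/4 dx = 1/324.
  Sum: 1/240 − 1/144 + 1/324 = 1/3240.
∫_0^1/3 u² dx = 1/408240, so ||u||_L² = sqrt(35)/3780.
∫_0^1/3 (u')² dx = 1/3240, so ||u'||_L² = sqrt(10)/180.
Ratio ||u||_L² / ||u'||_L² = sqrt(14)/42.
Sharp Poincaré constant on H^1_0(0, 1/3) is C_P = L/π = 1/(3*π), achieved by sin(3*π·x).
A polynomial bump cannot attain the sharp Poincaré constant (only the first sine eigenfunction does), so the ratio is strictly less than C_P, consistent with ||u||_L² ≤ C_P ||u'||_L².


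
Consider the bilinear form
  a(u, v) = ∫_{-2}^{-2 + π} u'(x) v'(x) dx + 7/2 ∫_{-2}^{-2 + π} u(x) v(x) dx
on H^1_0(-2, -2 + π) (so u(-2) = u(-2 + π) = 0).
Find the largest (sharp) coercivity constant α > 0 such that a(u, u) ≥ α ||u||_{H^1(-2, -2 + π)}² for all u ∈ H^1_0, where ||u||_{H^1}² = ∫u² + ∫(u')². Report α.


α = 1

Coercivity of a(·,·) on H^1_0(-2, -2 + π) means a(u, u) ≥ α ||u||_{H^1}² for every u ∈ H^1_0.
The interval has length L = π, and Poincaré/coercivity depend only on L. Here a(u, u) = ∫(u')² + (7/2)·∫u².
Here c = 7/2 ≥ 1, so a(u,u) = ∫(u')² + c∫u² ≥ ∫(u')² + ∫u² = ||u||_{H^1}², i.e. α = 1 works. No larger α is possible: a(u,u) ≥ α||u||_{H^1}² means (1−α)∫(u')² ≥ (α−c)∫u², and for the modes u_n = sin(nπ(x−x₀)/L) (x₀ the left endpoint) one has ∫u_n²/∫(u_n')² = (L/(nπ))² → 0, so a(u_n,u_n)/||u_n||_{H^1}² → 1. Hence the optimal constant is α = 1.
Therefore α = 1.


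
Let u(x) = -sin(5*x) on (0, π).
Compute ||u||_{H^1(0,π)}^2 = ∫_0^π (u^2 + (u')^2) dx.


||u||_{H^1(0,π)}^2 = 13*π

u'(x) = -5*cos(5*x).
Expand u² and (u')² and integrate term by term on (0, π), using: for integers n ≥ 1, ∫_0^π sin²(nx) dx = ∫_0^π cos²(nx) dx = π/2; for n ≠ n', ∫_0^π sin(nx)sin(n'x) dx = ∫_0^π cos(nx)cos(n'x) dx = 0; and by product-to-sum, ∫_0^π sin(nx)cos(n'x) dx = ½∫_0^π [sin((n+n')x) + sin((n−n')x)] dx, which is 0 when n+n' is even and 2n/(n²−n'²) when n+n' is odd (it need not vanish on (0, π)).
  u² squared terms: (-1)²·∫sin(5x)² dx = 1·π/2 = π/2.
  So ∫_0^π u² dx = π/2.
  (u')² squared terms: (-5)²·∫cos(5x)² dx = 25·π/2 = 25*π/2.
  So ∫_0^π (u')² dx = 25*π/2.
||u||_{H^1}^2 = (π/2) + (25*π/2) = 13*π.


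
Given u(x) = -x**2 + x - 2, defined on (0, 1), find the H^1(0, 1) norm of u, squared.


||u||_{H^1}^2 = 37/10

The H^1 norm (squared) on an interval (0, L) is
  ||u||_{H^1}^2 = ∫_0^L u(x)^2 dx + ∫_0^L u'(x)^2 dx.
Compute u'(x) = 1 - 2*x.
Then u(x)^2 = x**4 - 2*x**3 + 5*x**2 - 4*x + 4 and u'(x)^2 = 4*x**2 - 4*x + 1.
Integrate each monomial from 0 to 1 using ∫_0^1 c·x^n dx = c·1^(n+1)/(n+1):
  ∫_0^1 u(x)^2 dx = ∫_0^1 (x^4 - 2*x^3 + 5*x^2 - 4*x + 4) dx. Term by term:
    ∫_0^1 x^4 dx = 1/5;  ∫_0^1 -2*x^3 dx = -1/2;  ∫_0^1 5*x^2 dx = 5/3;
    ∫_0^1 -4*x dx = -2;  ∫_0^1 4 dx = 4.
  Sum: 1/5 − 1/2 + 5/3 − 2 + 4 = 101/30.
  ∫_0^1 u'(x)^2 dx = ∫_0^1 (4*x^2 - 4*x + 1) dx. Term by term:
    ∫_0^1 4*x^2 dx = 4/3;  ∫_0^1 -4*x dx = -2;  ∫_0^1 1 dx = 1.
  Sum: 4/3 − 2 + 1 = 1/3.
Adding: ||u||_{H^1}^2 = 101/30 + 1/3 = 37/10.


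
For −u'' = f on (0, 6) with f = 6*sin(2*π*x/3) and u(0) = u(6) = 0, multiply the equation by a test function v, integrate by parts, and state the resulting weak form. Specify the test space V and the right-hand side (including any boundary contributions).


V = H^1_0(0, 6) (so v(0) = v(6) = 0); weak form: ∫_0^6 u'v' dx = ∫_0^6 (6*sin(2*π*x/3)) v dx for all v ∈ V.

Multiply both sides by a test function v and integrate from 0 to 6:
  ∫_0^6 −u''(x) v(x) dx = ∫_0^6 f(x) v(x) dx.
Integrate the LHS by parts once:
  ∫_0^6 −u'' v dx = −[u'(x) v(x)]_0^6 + ∫_0^6 u'(x) v'(x) dx.
Thus ∫_0^6 u'(x) v'(x) dx = ∫_0^6 f(x) v(x) dx + [u'(x) v(x)]_0^6.
Choose V so that boundary terms are either known or forced to vanish.
u is Dirichlet: u(0) = u(6) = 0. Let V = H^1_0(0, 6); then v(0) = v(6) = 0, and [u' v]_0^6 = 0.
Weak formulation: find u (satisfying any essential BC) such that ∫_0^6 u'(x) v'(x) dx = ∫_0^6 f v dx for all v ∈ V.
Substituting f(x) = 6*sin(2*π*x/3), the right-hand side is ∫_0^6 (6*sin(2*π*x/3)) v dx.


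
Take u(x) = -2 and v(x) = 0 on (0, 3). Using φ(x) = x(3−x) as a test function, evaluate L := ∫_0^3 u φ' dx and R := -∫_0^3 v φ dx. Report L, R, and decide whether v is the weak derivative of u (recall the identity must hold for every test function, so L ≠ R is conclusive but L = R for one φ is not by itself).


LHS = 0, RHS = 0. Yes, v = u' weakly.

u(x) = -2, classical derivative u'(x) = 0.
φ(x) = x(3−x), so φ'(x) = 3 - 2*x.
Note φ(0) = φ(3) = 0, so the boundary term u·φ vanishes.
LHS = ∫_0^3 u(x) φ'(x) dx = ∫_0^3 (4*x - 6) dx. Term by term:
  ∫_0^3 4*x dx = 18;  ∫_0^3 -6 dx = -18.
Sum: 18 − 18 = 0.
So LHS = 0.
∫_0^3 v(x) φ(x) dx = ∫_0^3 (0) dx. Term by term:
  ∫_0^3 0 dx = 0.
So RHS = -∫_0^3 v(x) φ(x) dx = 0.
LHS = RHS, so the identity holds for this test φ.
Moreover u is smooth here and v(x) = u'(x) = 0 pointwise, so the identity holds for every test function. Hence v is the weak derivative of u.


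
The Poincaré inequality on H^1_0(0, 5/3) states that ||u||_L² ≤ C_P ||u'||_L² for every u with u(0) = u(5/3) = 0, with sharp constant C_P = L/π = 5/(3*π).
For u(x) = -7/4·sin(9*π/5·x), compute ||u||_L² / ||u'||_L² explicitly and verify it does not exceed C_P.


||u||_L² / ||u'||_L² = 5/(9*π) < C_P = 5/(3*π).

u(x) = -7/4·sin(9*π/5·x), so u'(x) = -63*π*cos(9*π*x/5)/20.
Writing u(x) = A·sin(kπx/L) with A = -7/4 and k = 3, use ∫_0^L sin²(kπx/L) dx = L/2 and ∫_0^L cos²(kπx/L) dx = L/2.
u² = 49/16·sin²(9*π/5·x) and (u')² = 3969*π^2/400·cos²(9*π/5·x), and each of sin², cos² integrates to L/2 = 5/6 over (0, 5/3).
∫_0^5/3 u² dx = 245/96, so ||u||_L² = 7*sqrt(30)/24.
∫_0^5/3 (u')² dx = 1323*π^2/160, so ||u'||_L² = 21*sqrt(30)*π/40.
Ratio ||u||_L² / ||u'||_L² = 5/(9*π).
Sharp Poincaré constant on H^1_0(0, 5/3) is C_P = L/π = 5/(3*π), achieved by sin(3*π/5·x).
This is the k = 3 harmonic; the ratio L/(kπ) is strictly less than C_P = L/π, consistent with the sharp inequality ||u||_L² ≤ C_P ||u'||_L².


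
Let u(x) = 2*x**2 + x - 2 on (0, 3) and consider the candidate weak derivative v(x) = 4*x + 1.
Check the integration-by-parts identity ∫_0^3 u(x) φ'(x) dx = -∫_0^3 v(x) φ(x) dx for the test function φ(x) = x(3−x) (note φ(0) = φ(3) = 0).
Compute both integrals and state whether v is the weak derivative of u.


LHS = -63/2, RHS = -63/2. Yes, v = u' weakly.

u(x) = 2*x**2 + x - 2, classical derivative u'(x) = 4*x + 1.
φ(x) = x(3−x), so φ'(x) = 3 - 2*x.
Note φ(0) = φ(3) = 0, so the boundary term u·φ vanishes.
LHS = ∫_0^3 u(x) φ'(x) dx = ∫_0^3 (-4*x^3 + 4*x^2 + 7*x - 6) dx. Term by term:
  ∫_0^3 -4*x^3 dx = -81;  ∫_0^3 4*x^2 dx = 36;  ∫_0^3 7*x dx = 63/2;
  ∫_0^3 -6 dx = -18.
Sum: -81 + 36 + 63/2 − 18 = -63/2.
So LHS = -63/2.
∫_0^3 v(x) φ(x) dx = ∫_0^3 (-4*x^3 + 11*x^2 + 3*x) dx. Term by term:
  ∫_0^3 -4*x^3 dx = -81;  ∫_0^3 11*x^2 dx = 99;  ∫_0^3 3*x dx = 27/2.
Sum: -81 + 99 + 27/2 = 63/2.
So RHS = -∫_0^3 v(x) φ(x) dx = -63/2.
LHS = RHS, so the identity holds for this test φ.
Moreover u is smooth here and v(x) = u'(x) = 4*x + 1 pointwise, so the identity holds for every test function. Hence v is the weak derivative of u.


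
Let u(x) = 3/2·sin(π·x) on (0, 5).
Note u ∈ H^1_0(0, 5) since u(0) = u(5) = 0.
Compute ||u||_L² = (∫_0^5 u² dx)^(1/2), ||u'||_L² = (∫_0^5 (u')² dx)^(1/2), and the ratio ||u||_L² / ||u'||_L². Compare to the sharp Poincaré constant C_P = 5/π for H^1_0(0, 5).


||u||_L² / ||u'||_L² = 1/π < C_P = 5/π.

u(x) = 3/2·sin(π·x), so u'(x) = 3*π*cos(π*x)/2.
Writing u(x) = A·sin(kπx/L) with A = 3/2 and k = 5, use ∫_0^L sin²(kπx/L) dx = L/2 and ∫_0^L cos²(kπx/L) dx = L/2.
u² = 9/4·sin²(π·x) and (u')² = 9*π^2/4·cos²(π·x), and each of sin², cos² integrates to L/2 = 5/2 over (0, 5).
∫_0^5 u² dx = 45/8, so ||u||_L² = 3*sqrt(10)/4.
∫_0^5 (u')² dx = 45*π^2/8, so ||u'||_L² = 3*sqrt(10)*π/4.
Ratio ||u||_L² / ||u'||_L² = 1/π.
Sharp Poincaré constant on H^1_0(0, 5) is C_P = L/π = 5/π, achieved by sin(π/5·x).
This is the k = 5 harmonic; the ratio L/(kπ) is strictly less than C_P = L/π, consistent with the sharp inequality ||u||_L² ≤ C_P ||u'||_L².


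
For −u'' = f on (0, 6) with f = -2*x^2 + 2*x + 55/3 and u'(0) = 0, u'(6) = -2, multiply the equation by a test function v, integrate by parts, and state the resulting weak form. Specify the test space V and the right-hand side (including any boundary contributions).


V = H^1(0, 6) (v unrestricted at boundary; u is determined up to an additive constant); weak form: ∫_0^6 u'v' dx = ∫_0^6 (-2*x^2 + 2*x + 55/3) v dx − 2·v(6) for all v ∈ V.

Multiply both sides by a test function v and integrate from 0 to 6:
  ∫_0^6 −u''(x) v(x) dx = ∫_0^6 f(x) v(x) dx.
Integrate the LHS by parts once:
  ∫_0^6 −u'' v dx = −[u'(x) v(x)]_0^6 + ∫_0^6 u'(x) v'(x) dx.
Thus ∫_0^6 u'(x) v'(x) dx = ∫_0^6 f(x) v(x) dx + [u'(x) v(x)]_0^6.
Choose V so that boundary terms are either known or forced to vanish.
u has inhomogeneous Neumann u'(0) = 0, u'(6) = -2. [u' v]_0^6 = (-2)·v(6) − (0)·v(0) = − 2·v(6). Take V = H^1(0, 6); boundary term becomes part of RHS.
Weak formulation: find u (satisfying any essential BC) such that ∫_0^6 u'(x) v'(x) dx = ∫_0^6 f v dx − 2·v(6) for all v ∈ V (Neumann data are natural BCs: they enter the RHS as boundary terms).
Substituting f(x) = -2*x^2 + 2*x + 55/3, the right-hand side is ∫_0^6 (-2*x^2 + 2*x + 55/3) v dx − 2·v(6).
Compatibility check (pure Neumann): taking v ≡ 1 ∈ V gives 0 = ∫_0^6 f dx + (-2) − (0), i.e. ∫_0^6 f dx must equal u'(0) − u'(6) = 2. Indeed ∫_0^6 (-2*x^2 + 2*x + 55/3) dx = 2, so the data are compatible. The solution is then unique only up to an additive constant (fix it e.g. by requiring ∫_0^6 u dx = 0).


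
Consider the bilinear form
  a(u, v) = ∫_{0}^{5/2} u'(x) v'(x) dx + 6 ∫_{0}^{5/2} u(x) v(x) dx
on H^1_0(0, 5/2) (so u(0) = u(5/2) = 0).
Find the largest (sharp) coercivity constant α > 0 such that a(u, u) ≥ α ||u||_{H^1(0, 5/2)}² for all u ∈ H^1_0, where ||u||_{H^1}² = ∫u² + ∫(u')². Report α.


α = 1

Coercivity of a(·,·) on H^1_0(0, 5/2) means a(u, u) ≥ α ||u||_{H^1}² for every u ∈ H^1_0.
The interval has length L = 5/2, and Poincaré/coercivity depend only on L. Here a(u, u) = ∫(u')² + (6)·∫u².
Here c = 6 ≥ 1, so a(u,u) = ∫(u')² + c∫u² ≥ ∫(u')² + ∫u² = ||u||_{H^1}², i.e. α = 1 works. No larger α is possible: a(u,u) ≥ α||u||_{H^1}² means (1−α)∫(u')² ≥ (α−c)∫u², and for the modes u_n = sin(nπ(x−x₀)/L) (x₀ the left endpoint) one has ∫u_n²/∫(u_n')² = (L/(nπ))² → 0, so a(u_n,u_n)/||u_n||_{H^1}² → 1. Hence the optimal constant is α = 1.
Therefore α = 1.


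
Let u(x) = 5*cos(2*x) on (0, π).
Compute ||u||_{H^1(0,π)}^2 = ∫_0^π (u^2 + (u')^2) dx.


||u||_{H^1(0,π)}^2 = 125*π/2

u'(x) = -10*sin(2*x).
Expand u² and (u')² and integrate term by term on (0, π), using: for integers n ≥ 1, ∫_0^π sin²(nx) dx = ∫_0^π cos²(nx) dx = π/2; for n ≠ n', ∫_0^π sin(nx)sin(n'x) dx = ∫_0^π cos(nx)cos(n'x) dx = 0; and by product-to-sum, ∫_0^π sin(nx)cos(n'x) dx = ½∫_0^π [sin((n+n')x) + sin((n−n')x)] dx, which is 0 when n+n' is even and 2n/(n²−n'²) when n+n' is odd (it need not vanish on (0, π)).
  u² squared terms: (5)²·∫cos(2x)² dx = 25·π/2 = 25*π/2.
  So ∫_0^π u² dx = 25*π/2.
  (u')² squared terms: (-10)²·∫sin(2x)² dx = 100·π/2 = 50*π.
  So ∫_0^π (u')² dx = 50*π.
||u||_{H^1}^2 = (25*π/2) + (50*π) = 125*π/2.


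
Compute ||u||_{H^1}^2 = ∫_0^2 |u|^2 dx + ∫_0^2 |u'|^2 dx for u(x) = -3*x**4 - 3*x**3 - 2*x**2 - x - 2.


||u||_{H^1}^2 = 889498/105

The H^1 norm (squared) on an interval (0, L) is
  ||u||_{H^1}^2 = ∫_0^L u(x)^2 dx + ∫_0^L u'(x)^2 dx.
Compute u'(x) = -12*x**3 - 9*x**2 - 4*x - 1.
Then u(x)^2 = 9*x**8 + 18*x**7 + 21*x**6 + 18*x**5 + 22*x**4 + 16*x**3 + 9*x**2 + 4*x + 4 and u'(x)^2 = 144*x**6 + 216*x**5 + 177*x**4 + 96*x**3 + 34*x**2 + 8*x + 1.
Integrate each monomial from 0 to 2 using ∫_0^2 c·x^n dx = c·2^(n+1)/(n+1):
  ∫_0^2 u(x)^2 dx = ∫_0^2 (9*x^8 + 18*x^7 + 21*x^6 + 18*x^5 + 22*x^4 + 16*x^3 + 9*x^2 + 4*x + 4) dx. Term by term:
    ∫_0^2 9*x^8 dx = 512;  ∫_0^2 18*x^7 dx = 576;  ∫_0^2 21*x^6 dx = 384;
    ∫_0^2 18*x^5 dx = 192;  ∫_0^2 22*x^4 dx = 704/5;  ∫_0^2 16*x^3 dx = 64;
    ∫_0^2 9*x^2 dx = 24;  ∫_0^2 4*x dx = 8;  ∫_0^2 4 dx = 8.
  Sum: 512 + 576 + 384 + 192 + 704/5 + 64 + 24 + 8 + 8 = 9544/5.
  ∫_0^2 u'(x)^2 dx = ∫_0^2 (144*x^6 + 216*x^5 + 177*x^4 + 96*x^3 + 34*x^2 + 8*x + 1) dx. Term by term:
    ∫_0^2 144*x^6 dx = 18432/7;  ∫_0^2 216*x^5 dx = 2304;  ∫_0^2 177*x^4 dx = 5664/5;
    ∫_0^2 96*x^3 dx = 384;  ∫_0^2 34*x^2 dx = 272/3;  ∫_0^2 8*x dx = 16;
    ∫_0^2 1 dx = 2.
  Sum: 18432/7 + 2304 + 5664/5 + 384 + 272/3 + 16 + 2 = 689074/105.
Adding: ||u||_{H^1}^2 = 9544/5 + 689074/105 = 889498/105.


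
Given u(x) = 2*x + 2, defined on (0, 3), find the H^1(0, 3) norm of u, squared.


||u||_{H^1}^2 = 96

The H^1 norm (squared) on an interval (0, L) is
  ||u||_{H^1}^2 = ∫_0^L u(x)^2 dx + ∫_0^L u'(x)^2 dx.
Compute u'(x) = 2.
Then u(x)^2 = 4*x**2 + 8*x + 4 and u'(x)^2 = 4.
Integrate each monomial from 0 to 3 using ∫_0^3 c·x^n dx = c·3^(n+1)/(n+1):
  ∫_0^3 u(x)^2 dx = ∫_0^3 (4*x^2 + 8*x + 4) dx. Term by term:
    ∫_0^3 4*x^2 dx = 36;  ∫_0^3 8*x dx = 36;  ∫_0^3 4 dx = 12.
  Sum: 36 + 36 + 12 = 84.
  ∫_0^3 u'(x)^2 dx = ∫_0^3 (4) dx. Term by term:
    ∫_0^3 4 dx = 12.
Adding: ||u||_{H^1}^2 = 84 + 12 = 96.


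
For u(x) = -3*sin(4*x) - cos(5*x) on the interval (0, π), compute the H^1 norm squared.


||u||_{H^1(0,π)}^2 = -416/3 + 179*π/2

u'(x) = 5*sin(5*x) - 12*cos(4*x).
Expand u² and (u')² and integrate term by term on (0, π), using: for integers n ≥ 1, ∫_0^π sin²(nx) dx = ∫_0^π cos²(nx) dx = π/2; for n ≠ n', ∫_0^π sin(nx)sin(n'x) dx = ∫_0^π cos(nx)cos(n'x) dx = 0; and by product-to-sum, ∫_0^π sin(nx)cos(n'x) dx = ½∫_0^π [sin((n+n')x) + sin((n−n')x)] dx, which is 0 when n+n' is even and 2n/(n²−n'²) when n+n' is odd (it need not vanish on (0, π)).
  u² squared terms: (-1)²·∫cos(5x)² dx = 1·π/2 = π/2;  (-3)²·∫sin(4x)² dx = 9·π/2 = 9*π/2.
  u² cross terms: 2·(-1)·(-3)·∫cos(5x)·sin(4x) dx = 6·(-8/9) = -16/3.
  So ∫_0^π u² dx = π/2 + 9*π/2 − 16/3 = -16/3 + 5*π.
  (u')² squared terms: (-12)²·∫cos(4x)² dx = 144·π/2 = 72*π;  (5)²·∫sin(5x)² dx = 25·π/2 = 25*π/2.
  (u')² cross terms: 2·(-12)·(5)·∫cos(4x)·sin(5x) dx = -120·(10/9) = -400/3.
  So ∫_0^π (u')² dx = 72*π + 25*π/2 − 400/3 = -400/3 + 169*π/2.
||u||_{H^1}^2 = (-16/3 + 5*π) + (-400/3 + 169*π/2) = -416/3 + 179*π/2.


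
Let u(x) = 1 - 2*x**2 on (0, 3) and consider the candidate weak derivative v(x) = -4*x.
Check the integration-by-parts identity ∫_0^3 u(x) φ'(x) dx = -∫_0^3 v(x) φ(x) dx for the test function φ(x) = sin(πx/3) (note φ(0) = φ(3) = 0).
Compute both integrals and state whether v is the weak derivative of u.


LHS = 36/π, RHS = 36/π. Yes, v = u' weakly.

u(x) = 1 - 2*x**2, classical derivative u'(x) = -4*x.
φ(x) = sin(πx/3), so φ'(x) = π*cos(π*x/3)/3.
Note φ(0) = φ(3) = 0, so the boundary term u·φ vanishes.
LHS = ∫_0^3 u(x) φ'(x) dx = ∫_0^3 (-2*π*x^2*cos(π*x/3)/3 + π*cos(π*x/3)/3) dx. Term by term:
  ∫_0^3 π*cos(π*x/3)/3 dx = 0;  ∫_0^3 -2*π*x^2*cos(π*x/3)/3 dx = 36/π.
Sum: 0 + 36/π = 36/π.
So LHS = 36/π.
∫_0^3 v(x) φ(x) dx = ∫_0^3 (-4*x*sin(π*x/3)) dx. Term by term:
  ∫_0^3 -4*x*sin(π*x/3) dx = -36/π.
So RHS = -∫_0^3 v(x) φ(x) dx = 36/π.
LHS = RHS, so the identity holds for this test φ.
Moreover u is smooth here and v(x) = u'(x) = -4*x pointwise, so the identity holds for every test function. Hence v is the weak derivative of u.


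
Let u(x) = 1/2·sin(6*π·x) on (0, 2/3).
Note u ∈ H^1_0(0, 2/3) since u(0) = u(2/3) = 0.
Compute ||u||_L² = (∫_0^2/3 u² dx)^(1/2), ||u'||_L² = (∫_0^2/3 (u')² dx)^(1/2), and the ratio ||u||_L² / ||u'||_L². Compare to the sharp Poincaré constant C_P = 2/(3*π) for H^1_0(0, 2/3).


||u||_L² / ||u'||_L² = 1/(6*π) < C_P = 2/(3*π).

u(x) = 1/2·sin(6*π·x), so u'(x) = 3*π*cos(6*π*x).
Writing u(x) = A·sin(kπx/L) with A = 1/2 and k = 4, use ∫_0^L sin²(kπx/L) dx = L/2 and ∫_0^L cos²(kπx/L) dx = L/2.
u² = 1/4·sin²(6*π·x) and (u')² = 9*π^2·cos²(6*π·x), and each of sin², cos² integrates to L/2 = 1/3 over (0, 2/3).
∫_0^2/3 u² dx = 1/12, so ||u||_L² = sqrt(3)/6.
∫_0^2/3 (u')² dx = 3*π^2, so ||u'||_L² = sqrt(3)*π.
Ratio ||u||_L² / ||u'||_L² = 1/(6*π).
Sharp Poincaré constant on H^1_0(0, 2/3) is C_P = L/π = 2/(3*π), achieved by sin(3*π/2·x).
This is the k = 4 harmonic; the ratio L/(kπ) is strictly less than C_P = L/π, consistent with the sharp inequality ||u||_L² ≤ C_P ||u'||_L².


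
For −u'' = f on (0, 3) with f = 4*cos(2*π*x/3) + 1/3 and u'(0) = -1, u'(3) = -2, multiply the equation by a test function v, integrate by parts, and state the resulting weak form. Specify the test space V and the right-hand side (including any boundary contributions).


V = H^1(0, 3) (v unrestricted at boundary; u is determined up to an additive constant); weak form: ∫_0^3 u'v' dx = ∫_0^3 (4*cos(2*π*x/3) + 1/3) v dx − 2·v(3) + v(0) for all v ∈ V.

Multiply both sides by a test function v and integrate from 0 to 3:
  ∫_0^3 −u''(x) v(x) dx = ∫_0^3 f(x) v(x) dx.
Integrate the LHS by parts once:
  ∫_0^3 −u'' v dx = −[u'(x) v(x)]_0^3 + ∫_0^3 u'(x) v'(x) dx.
Thus ∫_0^3 u'(x) v'(x) dx = ∫_0^3 f(x) v(x) dx + [u'(x) v(x)]_0^3.
Choose V so that boundary terms are either known or forced to vanish.
u has inhomogeneous Neumann u'(0) = -1, u'(3) = -2. [u' v]_0^3 = (-2)·v(3) − (-1)·v(0) = − 2·v(3) + v(0). Take V = H^1(0, 3); boundary term becomes part of RHS.
Weak formulation: find u (satisfying any essential BC) such that ∫_0^3 u'(x) v'(x) dx = ∫_0^3 f v dx − 2·v(3) + v(0) for all v ∈ V (Neumann data are natural BCs: they enter the RHS as boundary terms).
Substituting f(x) = 4*cos(2*π*x/3) + 1/3, the right-hand side is ∫_0^3 (4*cos(2*π*x/3) + 1/3) v dx − 2·v(3) + v(0).
Compatibility check (pure Neumann): taking v ≡ 1 ∈ V gives 0 = ∫_0^3 f dx + (-2) − (-1), i.e. ∫_0^3 f dx must equal u'(0) − u'(3) = 1. Indeed ∫_0^3 (4*cos(2*π*x/3) + 1/3) dx = 1, so the data are compatible. The solution is then unique only up to an additive constant (fix it e.g. by requiring ∫_0^3 u dx = 0).


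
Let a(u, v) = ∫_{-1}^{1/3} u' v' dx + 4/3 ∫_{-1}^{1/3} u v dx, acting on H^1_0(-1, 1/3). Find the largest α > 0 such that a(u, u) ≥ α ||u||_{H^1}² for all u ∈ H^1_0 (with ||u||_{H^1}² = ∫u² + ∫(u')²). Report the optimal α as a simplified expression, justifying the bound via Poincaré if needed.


α = 1

Coercivity of a(·,·) on H^1_0(-1, 1/3) means a(u, u) ≥ α ||u||_{H^1}² for every u ∈ H^1_0.
The interval has length L = 4/3, and Poincaré/coercivity depend only on L. Here a(u, u) = ∫(u')² + (4/3)·∫u².
Here c = 4/3 ≥ 1, so a(u,u) = ∫(u')² + c∫u² ≥ ∫(u')² + ∫u² = ||u||_{H^1}², i.e. α = 1 works. No larger α is possible: a(u,u) ≥ α||u||_{H^1}² means (1−α)∫(u')² ≥ (α−c)∫u², and for the modes u_n = sin(nπ(x−x₀)/L) (x₀ the left endpoint) one has ∫u_n²/∫(u_n')² = (L/(nπ))² → 0, so a(u_n,u_n)/||u_n||_{H^1}² → 1. Hence the optimal constant is α = 1.
Therefore α = 1.


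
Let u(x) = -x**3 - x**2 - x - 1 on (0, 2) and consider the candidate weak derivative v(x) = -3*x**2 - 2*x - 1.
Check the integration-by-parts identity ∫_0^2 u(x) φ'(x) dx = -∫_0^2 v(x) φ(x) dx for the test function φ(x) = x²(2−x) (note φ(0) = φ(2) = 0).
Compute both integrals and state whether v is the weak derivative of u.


LHS = 164/15, RHS = 164/15. Yes, v = u' weakly.

u(x) = -x**3 - x**2 - x - 1, classical derivative u'(x) = -3*x**2 - 2*x - 1.
φ(x) = x²(2−x), so φ'(x) = x*(4 - 3*x).
Note φ(0) = φ(2) = 0, so the boundary term u·φ vanishes.
LHS = ∫_0^2 u(x) φ'(x) dx = ∫_0^2 (3*x^5 - x^4 - x^3 - x^2 - 4*x) dx. Term by term:
  ∫_0^2 3*x^5 dx = 32;  ∫_0^2 -x^4 dx = -32/5;  ∫_0^2 -x^3 dx = -4;
  ∫_0^2 -x^2 dx = -8/3;  ∫_0^2 -4*x dx = -8.
Sum: 32 − 32/5 − 4 − 8/3 − 8 = 164/15.
So LHS = 164/15.
∫_0^2 v(x) φ(x) dx = ∫_0^2 (3*x^5 - 4*x^4 - 3*x^3 - 2*x^2) dx. Term by term:
  ∫_0^2 3*x^5 dx = 32;  ∫_0^2 -4*x^4 dx = -128/5;  ∫_0^2 -3*x^3 dx = -12;
  ∫_0^2 -2*x^2 dx = -16/3.
Sum: 32 − 128/5 − 12 − 16/3 = -164/15.
So RHS = -∫_0^2 v(x) φ(x) dx = 164/15.
LHS = RHS, so the identity holds for this test φ.
Moreover u is smooth here and v(x) = u'(x) = -3*x**2 - 2*x - 1 pointwise, so the identity holds for every test function. Hence v is the weak derivative of u.


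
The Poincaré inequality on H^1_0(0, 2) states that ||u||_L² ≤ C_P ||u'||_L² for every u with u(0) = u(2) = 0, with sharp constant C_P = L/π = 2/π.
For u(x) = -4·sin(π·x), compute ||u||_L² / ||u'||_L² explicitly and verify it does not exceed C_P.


||u||_L² / ||u'||_L² = 1/π < C_P = 2/π.

u(x) = -4·sin(π·x), so u'(x) = -4*π*cos(π*x).
Writing u(x) = A·sin(kπx/L) with A = -4 and k = 2, use ∫_0^L sin²(kπx/L) dx = L/2 and ∫_0^L cos²(kπx/L) dx = L/2.
u² = 16·sin²(π·x) and (u')² = 16*π^2·cos²(π·x), and each of sin², cos² integrates to L/2 = 1 over (0, 2).
∫_0^2 u² dx = 16, so ||u||_L² = 4.
∫_0^2 (u')² dx = 16*π^2, so ||u'||_L² = 4*π.
Ratio ||u||_L² / ||u'||_L² = 1/π.
Sharp Poincaré constant on H^1_0(0, 2) is C_P = L/π = 2/π, achieved by sin(π/2·x).
This is the k = 2 harmonic; the ratio L/(kπ) is strictly less than C_P = L/π, consistent with the sharp inequality ||u||_L² ≤ C_P ||u'||_L².


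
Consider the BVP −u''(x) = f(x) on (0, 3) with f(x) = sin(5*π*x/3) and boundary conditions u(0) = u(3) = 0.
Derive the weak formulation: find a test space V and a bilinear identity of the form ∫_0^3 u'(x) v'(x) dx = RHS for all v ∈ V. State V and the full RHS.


V = H^1_0(0, 3) (so v(0) = v(3) = 0); weak form: ∫_0^3 u'v' dx = ∫_0^3 (sin(5*π*x/3)) v dx for all v ∈ V.

Multiply both sides by a test function v and integrate from 0 to 3:
  ∫_0^3 −u''(x) v(x) dx = ∫_0^3 f(x) v(x) dx.
Integrate the LHS by parts once:
  ∫_0^3 −u'' v dx = −[u'(x) v(x)]_0^3 + ∫_0^3 u'(x) v'(x) dx.
Thus ∫_0^3 u'(x) v'(x) dx = ∫_0^3 f(x) v(x) dx + [u'(x) v(x)]_0^3.
Choose V so that boundary terms are either known or forced to vanish.
u is Dirichlet: u(0) = u(3) = 0. Let V = H^1_0(0, 3); then v(0) = v(3) = 0, and [u' v]_0^3 = 0.
Weak formulation: find u (satisfying any essential BC) such that ∫_0^3 u'(x) v'(x) dx = ∫_0^3 f v dx for all v ∈ V.
Substituting f(x) = sin(5*π*x/3), the right-hand side is ∫_0^3 (sin(5*π*x/3)) v dx.


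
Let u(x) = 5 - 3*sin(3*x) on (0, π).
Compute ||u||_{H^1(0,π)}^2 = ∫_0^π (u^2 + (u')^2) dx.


||u||_{H^1(0,π)}^2 = -20 + 70*π

u'(x) = -9*cos(3*x).
Expand u² and (u')² and integrate term by term on (0, π), using: for integers n ≥ 1, ∫_0^π sin²(nx) dx = ∫_0^π cos²(nx) dx = π/2; for n ≠ n', ∫_0^π sin(nx)sin(n'x) dx = ∫_0^π cos(nx)cos(n'x) dx = 0; and by product-to-sum, ∫_0^π sin(nx)cos(n'x) dx = ½∫_0^π [sin((n+n')x) + sin((n−n')x)] dx, which is 0 when n+n' is even and 2n/(n²−n'²) when n+n' is odd (it need not vanish on (0, π)). For the constant mode: ∫_0^π 1 dx = π, ∫_0^π cos(nx) dx = 0, ∫_0^π sin(nx) dx = (1−(−1)^n)/n.
  u² squared terms: (5)²·∫1 dx = 25·π = 25*π;  (-3)²·∫sin(3x)² dx = 9·π/2 = 9*π/2.
  u² cross terms: 2·(5)·(-3)·∫1·sin(3x) dx = -30·(2/3) = -20.
  So ∫_0^π u² dx = 25*π + 9*π/2 − 20 = -20 + 59*π/2.
  (u')² squared terms: (-9)²·∫cos(3x)² dx = 81·π/2 = 81*π/2.
  So ∫_0^π (u')² dx = 81*π/2.
||u||_{H^1}^2 = (-20 + 59*π/2) + (81*π/2) = -20 + 70*π.


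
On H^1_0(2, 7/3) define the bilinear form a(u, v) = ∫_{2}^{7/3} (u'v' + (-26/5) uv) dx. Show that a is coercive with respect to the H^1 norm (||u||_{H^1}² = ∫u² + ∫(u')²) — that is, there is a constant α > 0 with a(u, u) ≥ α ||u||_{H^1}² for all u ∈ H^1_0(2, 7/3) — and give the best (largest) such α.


α = (-26 + 45*π^2)/(5*(1 + 9*π^2))

Coercivity of a(·,·) on H^1_0(2, 7/3) means a(u, u) ≥ α ||u||_{H^1}² for every u ∈ H^1_0.
The interval has length L = 1/3, and Poincaré/coercivity depend only on L. Here a(u, u) = ∫(u')² + (-26/5)·∫u².
Here c = -26/5 < 0 with |c| < (π/L)² = 9*π^2, so coercivity still holds. The condition a(u,u) ≥ α||u||_{H^1}² reads (1−α)∫(u')² ≥ (α−c)∫u². Any admissible α is ≤ 1 (rapidly oscillating u have ∫u²/∫(u')² → 0), and α = 1 would force 0 ≥ (1−c)∫u², impossible since c < 1; so 1−α > 0. By the sharp Poincaré inequality on H^1_0 of an interval of length L, ∫(u')² ≥ (π/L)²∫u² with equality for the first sine mode sin(π(x−x₀)/L) (x₀ the left endpoint), so the inequality holds for all u iff (1−α)(π/L)² ≥ α − c, i.e. α ≤ ((π/L)² + c)/((π/L)² + 1) = (1 + c(L/π)²)/(1 + (L/π)²). (Direct route, valid since c ≤ 0: Poincaré gives c∫u² ≥ c(L/π)²∫(u')², so a(u,u) ≥ (1 + c(L/π)²)∫(u')², while ||u||_{H^1}² ≤ (1 + (L/π)²)∫(u')²; dividing yields the same α.) With (π/L)² = 9*π^2 and c = -26/5, the largest admissible constant is α = ((π/L)² + c)/((π/L)² + 1).
Simplifying, α = (-26 + 45*π^2)/(5*(1 + 9*π^2)).


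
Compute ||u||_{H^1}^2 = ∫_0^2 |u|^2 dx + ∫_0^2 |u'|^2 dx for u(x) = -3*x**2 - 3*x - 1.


||u||_{H^1}^2 = 1848/5

The H^1 norm (squared) on an interval (0, L) is
  ||u||_{H^1}^2 = ∫_0^L u(x)^2 dx + ∫_0^L u'(x)^2 dx.
Compute u'(x) = -6*x - 3.
Then u(x)^2 = 9*x**4 + 18*x**3 + 15*x**2 + 6*x + 1 and u'(x)^2 = 36*x**2 + 36*x + 9.
Integrate each monomial from 0 to 2 using ∫_0^2 c·x^n dx = c·2^(n+1)/(n+1):
  ∫_0^2 u(x)^2 dx = ∫_0^2 (9*x^4 + 18*x^3 + 15*x^2 + 6*x + 1) dx. Term by term:
    ∫_0^2 9*x^4 dx = 288/5;  ∫_0^2 18*x^3 dx = 72;  ∫_0^2 15*x^2 dx = 40;
    ∫_0^2 6*x dx = 12;  ∫_0^2 1 dx = 2.
  Sum: 288/5 + 72 + 40 + 12 + 2 = 918/5.
  ∫_0^2 u'(x)^2 dx = ∫_0^2 (36*x^2 + 36*x + 9) dx. Term by term:
    ∫_0^2 36*x^2 dx = 96;  ∫_0^2 36*x dx = 72;  ∫_0^2 9 dx = 18.
  Sum: 96 + 72 + 18 = 186.
Adding: ||u||_{H^1}^2 = 918/5 + 186 = 1848/5.
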